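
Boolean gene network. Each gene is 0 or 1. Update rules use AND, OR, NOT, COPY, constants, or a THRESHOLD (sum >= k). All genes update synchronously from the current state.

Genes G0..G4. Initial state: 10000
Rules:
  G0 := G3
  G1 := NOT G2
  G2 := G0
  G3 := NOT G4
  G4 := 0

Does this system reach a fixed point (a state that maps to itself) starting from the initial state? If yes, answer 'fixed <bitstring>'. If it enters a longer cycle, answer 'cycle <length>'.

Step 0: 10000
Step 1: G0=G3=0 G1=NOT G2=NOT 0=1 G2=G0=1 G3=NOT G4=NOT 0=1 G4=0(const) -> 01110
Step 2: G0=G3=1 G1=NOT G2=NOT 1=0 G2=G0=0 G3=NOT G4=NOT 0=1 G4=0(const) -> 10010
Step 3: G0=G3=1 G1=NOT G2=NOT 0=1 G2=G0=1 G3=NOT G4=NOT 0=1 G4=0(const) -> 11110
Step 4: G0=G3=1 G1=NOT G2=NOT 1=0 G2=G0=1 G3=NOT G4=NOT 0=1 G4=0(const) -> 10110
Step 5: G0=G3=1 G1=NOT G2=NOT 1=0 G2=G0=1 G3=NOT G4=NOT 0=1 G4=0(const) -> 10110
Fixed point reached at step 4: 10110

Answer: fixed 10110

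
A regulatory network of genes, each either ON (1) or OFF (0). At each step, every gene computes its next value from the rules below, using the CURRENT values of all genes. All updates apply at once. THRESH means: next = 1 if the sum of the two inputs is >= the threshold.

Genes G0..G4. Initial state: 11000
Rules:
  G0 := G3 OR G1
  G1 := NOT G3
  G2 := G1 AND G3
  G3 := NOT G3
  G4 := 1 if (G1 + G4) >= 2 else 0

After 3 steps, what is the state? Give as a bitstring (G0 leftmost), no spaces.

Step 1: G0=G3|G1=0|1=1 G1=NOT G3=NOT 0=1 G2=G1&G3=1&0=0 G3=NOT G3=NOT 0=1 G4=(1+0>=2)=0 -> 11010
Step 2: G0=G3|G1=1|1=1 G1=NOT G3=NOT 1=0 G2=G1&G3=1&1=1 G3=NOT G3=NOT 1=0 G4=(1+0>=2)=0 -> 10100
Step 3: G0=G3|G1=0|0=0 G1=NOT G3=NOT 0=1 G2=G1&G3=0&0=0 G3=NOT G3=NOT 0=1 G4=(0+0>=2)=0 -> 01010

01010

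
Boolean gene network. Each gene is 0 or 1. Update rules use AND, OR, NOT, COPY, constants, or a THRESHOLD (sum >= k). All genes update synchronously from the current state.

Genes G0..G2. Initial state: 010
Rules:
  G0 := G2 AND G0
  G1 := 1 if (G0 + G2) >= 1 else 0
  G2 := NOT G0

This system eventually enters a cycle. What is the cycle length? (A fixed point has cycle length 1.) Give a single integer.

Step 0: 010
Step 1: G0=G2&G0=0&0=0 G1=(0+0>=1)=0 G2=NOT G0=NOT 0=1 -> 001
Step 2: G0=G2&G0=1&0=0 G1=(0+1>=1)=1 G2=NOT G0=NOT 0=1 -> 011
Step 3: G0=G2&G0=1&0=0 G1=(0+1>=1)=1 G2=NOT G0=NOT 0=1 -> 011
State from step 3 equals state from step 2 -> cycle length 1

Answer: 1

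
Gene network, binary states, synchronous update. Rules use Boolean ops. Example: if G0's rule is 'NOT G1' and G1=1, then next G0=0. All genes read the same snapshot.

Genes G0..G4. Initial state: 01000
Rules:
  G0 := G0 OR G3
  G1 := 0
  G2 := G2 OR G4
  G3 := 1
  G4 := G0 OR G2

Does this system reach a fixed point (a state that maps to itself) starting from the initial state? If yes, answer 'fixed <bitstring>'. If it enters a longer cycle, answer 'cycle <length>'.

Step 0: 01000
Step 1: G0=G0|G3=0|0=0 G1=0(const) G2=G2|G4=0|0=0 G3=1(const) G4=G0|G2=0|0=0 -> 00010
Step 2: G0=G0|G3=0|1=1 G1=0(const) G2=G2|G4=0|0=0 G3=1(const) G4=G0|G2=0|0=0 -> 10010
Step 3: G0=G0|G3=1|1=1 G1=0(const) G2=G2|G4=0|0=0 G3=1(const) G4=G0|G2=1|0=1 -> 10011
Step 4: G0=G0|G3=1|1=1 G1=0(const) G2=G2|G4=0|1=1 G3=1(const) G4=G0|G2=1|0=1 -> 10111
Step 5: G0=G0|G3=1|1=1 G1=0(const) G2=G2|G4=1|1=1 G3=1(const) G4=G0|G2=1|1=1 -> 10111
Fixed point reached at step 4: 10111

Answer: fixed 10111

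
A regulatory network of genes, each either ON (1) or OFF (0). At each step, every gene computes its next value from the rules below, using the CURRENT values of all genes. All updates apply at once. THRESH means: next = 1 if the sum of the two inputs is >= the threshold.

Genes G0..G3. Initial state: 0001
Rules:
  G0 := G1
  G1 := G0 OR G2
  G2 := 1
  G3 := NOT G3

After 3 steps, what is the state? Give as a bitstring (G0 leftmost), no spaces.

Step 1: G0=G1=0 G1=G0|G2=0|0=0 G2=1(const) G3=NOT G3=NOT 1=0 -> 0010
Step 2: G0=G1=0 G1=G0|G2=0|1=1 G2=1(const) G3=NOT G3=NOT 0=1 -> 0111
Step 3: G0=G1=1 G1=G0|G2=0|1=1 G2=1(const) G3=NOT G3=NOT 1=0 -> 1110

1110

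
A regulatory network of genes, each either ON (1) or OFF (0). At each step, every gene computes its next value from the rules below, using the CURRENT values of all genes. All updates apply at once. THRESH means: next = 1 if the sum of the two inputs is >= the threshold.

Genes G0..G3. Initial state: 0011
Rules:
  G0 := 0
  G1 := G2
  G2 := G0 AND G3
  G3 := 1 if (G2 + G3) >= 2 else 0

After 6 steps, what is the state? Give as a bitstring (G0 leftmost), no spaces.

Step 1: G0=0(const) G1=G2=1 G2=G0&G3=0&1=0 G3=(1+1>=2)=1 -> 0101
Step 2: G0=0(const) G1=G2=0 G2=G0&G3=0&1=0 G3=(0+1>=2)=0 -> 0000
Step 3: G0=0(const) G1=G2=0 G2=G0&G3=0&0=0 G3=(0+0>=2)=0 -> 0000
Step 4: G0=0(const) G1=G2=0 G2=G0&G3=0&0=0 G3=(0+0>=2)=0 -> 0000
Step 5: G0=0(const) G1=G2=0 G2=G0&G3=0&0=0 G3=(0+0>=2)=0 -> 0000
Step 6: G0=0(const) G1=G2=0 G2=G0&G3=0&0=0 G3=(0+0>=2)=0 -> 0000

0000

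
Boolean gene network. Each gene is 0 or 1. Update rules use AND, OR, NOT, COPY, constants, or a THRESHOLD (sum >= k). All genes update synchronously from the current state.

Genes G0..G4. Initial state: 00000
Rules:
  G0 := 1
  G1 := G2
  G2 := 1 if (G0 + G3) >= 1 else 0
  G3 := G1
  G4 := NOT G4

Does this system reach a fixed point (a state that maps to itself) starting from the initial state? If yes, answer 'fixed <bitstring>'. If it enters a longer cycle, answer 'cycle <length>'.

Step 0: 00000
Step 1: G0=1(const) G1=G2=0 G2=(0+0>=1)=0 G3=G1=0 G4=NOT G4=NOT 0=1 -> 10001
Step 2: G0=1(const) G1=G2=0 G2=(1+0>=1)=1 G3=G1=0 G4=NOT G4=NOT 1=0 -> 10100
Step 3: G0=1(const) G1=G2=1 G2=(1+0>=1)=1 G3=G1=0 G4=NOT G4=NOT 0=1 -> 11101
Step 4: G0=1(const) G1=G2=1 G2=(1+0>=1)=1 G3=G1=1 G4=NOT G4=NOT 1=0 -> 11110
Step 5: G0=1(const) G1=G2=1 G2=(1+1>=1)=1 G3=G1=1 G4=NOT G4=NOT 0=1 -> 11111
Step 6: G0=1(const) G1=G2=1 G2=(1+1>=1)=1 G3=G1=1 G4=NOT G4=NOT 1=0 -> 11110
Cycle of length 2 starting at step 4 -> no fixed point

Answer: cycle 2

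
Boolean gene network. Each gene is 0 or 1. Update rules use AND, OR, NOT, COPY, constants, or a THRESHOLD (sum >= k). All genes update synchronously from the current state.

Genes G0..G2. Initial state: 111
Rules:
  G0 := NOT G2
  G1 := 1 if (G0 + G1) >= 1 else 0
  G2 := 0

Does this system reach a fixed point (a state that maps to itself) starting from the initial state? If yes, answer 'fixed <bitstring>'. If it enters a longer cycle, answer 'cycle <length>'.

Step 0: 111
Step 1: G0=NOT G2=NOT 1=0 G1=(1+1>=1)=1 G2=0(const) -> 010
Step 2: G0=NOT G2=NOT 0=1 G1=(0+1>=1)=1 G2=0(const) -> 110
Step 3: G0=NOT G2=NOT 0=1 G1=(1+1>=1)=1 G2=0(const) -> 110
Fixed point reached at step 2: 110

Answer: fixed 110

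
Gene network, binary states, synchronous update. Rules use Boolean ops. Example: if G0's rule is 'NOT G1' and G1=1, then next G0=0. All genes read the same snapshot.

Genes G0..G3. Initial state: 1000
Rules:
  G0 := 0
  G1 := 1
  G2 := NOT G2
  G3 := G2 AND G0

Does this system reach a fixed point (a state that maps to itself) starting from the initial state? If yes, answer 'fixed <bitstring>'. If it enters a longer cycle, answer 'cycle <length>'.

Step 0: 1000
Step 1: G0=0(const) G1=1(const) G2=NOT G2=NOT 0=1 G3=G2&G0=0&1=0 -> 0110
Step 2: G0=0(const) G1=1(const) G2=NOT G2=NOT 1=0 G3=G2&G0=1&0=0 -> 0100
Step 3: G0=0(const) G1=1(const) G2=NOT G2=NOT 0=1 G3=G2&G0=0&0=0 -> 0110
Cycle of length 2 starting at step 1 -> no fixed point

Answer: cycle 2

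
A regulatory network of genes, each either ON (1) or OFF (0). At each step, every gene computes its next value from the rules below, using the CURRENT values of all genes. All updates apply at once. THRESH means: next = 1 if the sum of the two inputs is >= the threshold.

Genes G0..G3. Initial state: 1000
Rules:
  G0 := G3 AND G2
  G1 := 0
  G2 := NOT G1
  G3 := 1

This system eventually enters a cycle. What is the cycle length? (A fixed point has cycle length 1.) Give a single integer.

Answer: 1

Derivation:
Step 0: 1000
Step 1: G0=G3&G2=0&0=0 G1=0(const) G2=NOT G1=NOT 0=1 G3=1(const) -> 0011
Step 2: G0=G3&G2=1&1=1 G1=0(const) G2=NOT G1=NOT 0=1 G3=1(const) -> 1011
Step 3: G0=G3&G2=1&1=1 G1=0(const) G2=NOT G1=NOT 0=1 G3=1(const) -> 1011
State from step 3 equals state from step 2 -> cycle length 1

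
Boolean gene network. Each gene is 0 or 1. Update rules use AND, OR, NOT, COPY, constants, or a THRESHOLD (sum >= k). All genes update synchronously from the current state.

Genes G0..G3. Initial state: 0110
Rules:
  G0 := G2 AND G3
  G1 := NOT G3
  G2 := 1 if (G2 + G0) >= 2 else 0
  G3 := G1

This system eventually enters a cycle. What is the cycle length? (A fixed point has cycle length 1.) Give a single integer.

Answer: 4

Derivation:
Step 0: 0110
Step 1: G0=G2&G3=1&0=0 G1=NOT G3=NOT 0=1 G2=(1+0>=2)=0 G3=G1=1 -> 0101
Step 2: G0=G2&G3=0&1=0 G1=NOT G3=NOT 1=0 G2=(0+0>=2)=0 G3=G1=1 -> 0001
Step 3: G0=G2&G3=0&1=0 G1=NOT G3=NOT 1=0 G2=(0+0>=2)=0 G3=G1=0 -> 0000
Step 4: G0=G2&G3=0&0=0 G1=NOT G3=NOT 0=1 G2=(0+0>=2)=0 G3=G1=0 -> 0100
Step 5: G0=G2&G3=0&0=0 G1=NOT G3=NOT 0=1 G2=(0+0>=2)=0 G3=G1=1 -> 0101
State from step 5 equals state from step 1 -> cycle length 4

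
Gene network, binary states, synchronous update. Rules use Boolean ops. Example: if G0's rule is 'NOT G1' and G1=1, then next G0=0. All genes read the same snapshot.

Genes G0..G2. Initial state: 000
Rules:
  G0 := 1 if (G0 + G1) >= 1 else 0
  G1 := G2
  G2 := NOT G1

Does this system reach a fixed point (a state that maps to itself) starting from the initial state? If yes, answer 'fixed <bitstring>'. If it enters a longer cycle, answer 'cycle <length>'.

Step 0: 000
Step 1: G0=(0+0>=1)=0 G1=G2=0 G2=NOT G1=NOT 0=1 -> 001
Step 2: G0=(0+0>=1)=0 G1=G2=1 G2=NOT G1=NOT 0=1 -> 011
Step 3: G0=(0+1>=1)=1 G1=G2=1 G2=NOT G1=NOT 1=0 -> 110
Step 4: G0=(1+1>=1)=1 G1=G2=0 G2=NOT G1=NOT 1=0 -> 100
Step 5: G0=(1+0>=1)=1 G1=G2=0 G2=NOT G1=NOT 0=1 -> 101
Step 6: G0=(1+0>=1)=1 G1=G2=1 G2=NOT G1=NOT 0=1 -> 111
Step 7: G0=(1+1>=1)=1 G1=G2=1 G2=NOT G1=NOT 1=0 -> 110
Cycle of length 4 starting at step 3 -> no fixed point

Answer: cycle 4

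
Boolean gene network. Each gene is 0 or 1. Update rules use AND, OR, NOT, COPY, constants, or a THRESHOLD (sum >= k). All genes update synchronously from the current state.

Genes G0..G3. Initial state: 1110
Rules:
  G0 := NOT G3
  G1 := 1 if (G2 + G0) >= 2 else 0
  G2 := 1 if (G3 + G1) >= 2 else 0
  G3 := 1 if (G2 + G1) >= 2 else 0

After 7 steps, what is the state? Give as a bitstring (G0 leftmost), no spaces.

Step 1: G0=NOT G3=NOT 0=1 G1=(1+1>=2)=1 G2=(0+1>=2)=0 G3=(1+1>=2)=1 -> 1101
Step 2: G0=NOT G3=NOT 1=0 G1=(0+1>=2)=0 G2=(1+1>=2)=1 G3=(0+1>=2)=0 -> 0010
Step 3: G0=NOT G3=NOT 0=1 G1=(1+0>=2)=0 G2=(0+0>=2)=0 G3=(1+0>=2)=0 -> 1000
Step 4: G0=NOT G3=NOT 0=1 G1=(0+1>=2)=0 G2=(0+0>=2)=0 G3=(0+0>=2)=0 -> 1000
Step 5: G0=NOT G3=NOT 0=1 G1=(0+1>=2)=0 G2=(0+0>=2)=0 G3=(0+0>=2)=0 -> 1000
Step 6: G0=NOT G3=NOT 0=1 G1=(0+1>=2)=0 G2=(0+0>=2)=0 G3=(0+0>=2)=0 -> 1000
Step 7: G0=NOT G3=NOT 0=1 G1=(0+1>=2)=0 G2=(0+0>=2)=0 G3=(0+0>=2)=0 -> 1000

1000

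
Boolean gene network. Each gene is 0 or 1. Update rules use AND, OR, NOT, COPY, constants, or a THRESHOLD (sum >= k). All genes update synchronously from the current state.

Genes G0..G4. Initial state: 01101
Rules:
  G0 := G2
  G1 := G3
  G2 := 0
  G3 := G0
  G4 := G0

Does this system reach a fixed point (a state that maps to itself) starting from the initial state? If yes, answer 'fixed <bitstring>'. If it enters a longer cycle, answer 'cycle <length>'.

Answer: fixed 00000

Derivation:
Step 0: 01101
Step 1: G0=G2=1 G1=G3=0 G2=0(const) G3=G0=0 G4=G0=0 -> 10000
Step 2: G0=G2=0 G1=G3=0 G2=0(const) G3=G0=1 G4=G0=1 -> 00011
Step 3: G0=G2=0 G1=G3=1 G2=0(const) G3=G0=0 G4=G0=0 -> 01000
Step 4: G0=G2=0 G1=G3=0 G2=0(const) G3=G0=0 G4=G0=0 -> 00000
Step 5: G0=G2=0 G1=G3=0 G2=0(const) G3=G0=0 G4=G0=0 -> 00000
Fixed point reached at step 4: 00000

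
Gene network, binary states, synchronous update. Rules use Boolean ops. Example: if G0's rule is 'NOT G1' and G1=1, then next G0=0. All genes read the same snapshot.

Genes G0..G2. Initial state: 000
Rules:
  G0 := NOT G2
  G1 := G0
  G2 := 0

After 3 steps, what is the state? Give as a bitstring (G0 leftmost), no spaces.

Step 1: G0=NOT G2=NOT 0=1 G1=G0=0 G2=0(const) -> 100
Step 2: G0=NOT G2=NOT 0=1 G1=G0=1 G2=0(const) -> 110
Step 3: G0=NOT G2=NOT 0=1 G1=G0=1 G2=0(const) -> 110

110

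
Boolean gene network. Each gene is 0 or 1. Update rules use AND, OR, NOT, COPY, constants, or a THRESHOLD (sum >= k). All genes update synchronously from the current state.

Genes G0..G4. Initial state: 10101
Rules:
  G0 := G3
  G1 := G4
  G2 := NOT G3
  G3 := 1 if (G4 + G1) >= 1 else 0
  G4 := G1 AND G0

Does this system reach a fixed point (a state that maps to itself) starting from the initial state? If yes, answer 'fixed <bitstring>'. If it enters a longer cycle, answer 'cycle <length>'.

Answer: fixed 00100

Derivation:
Step 0: 10101
Step 1: G0=G3=0 G1=G4=1 G2=NOT G3=NOT 0=1 G3=(1+0>=1)=1 G4=G1&G0=0&1=0 -> 01110
Step 2: G0=G3=1 G1=G4=0 G2=NOT G3=NOT 1=0 G3=(0+1>=1)=1 G4=G1&G0=1&0=0 -> 10010
Step 3: G0=G3=1 G1=G4=0 G2=NOT G3=NOT 1=0 G3=(0+0>=1)=0 G4=G1&G0=0&1=0 -> 10000
Step 4: G0=G3=0 G1=G4=0 G2=NOT G3=NOT 0=1 G3=(0+0>=1)=0 G4=G1&G0=0&1=0 -> 00100
Step 5: G0=G3=0 G1=G4=0 G2=NOT G3=NOT 0=1 G3=(0+0>=1)=0 G4=G1&G0=0&0=0 -> 00100
Fixed point reached at step 4: 00100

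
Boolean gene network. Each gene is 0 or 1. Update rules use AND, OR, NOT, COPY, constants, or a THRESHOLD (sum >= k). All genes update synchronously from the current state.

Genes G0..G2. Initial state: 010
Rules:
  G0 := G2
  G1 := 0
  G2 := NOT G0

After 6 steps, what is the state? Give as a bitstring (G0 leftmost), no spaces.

Step 1: G0=G2=0 G1=0(const) G2=NOT G0=NOT 0=1 -> 001
Step 2: G0=G2=1 G1=0(const) G2=NOT G0=NOT 0=1 -> 101
Step 3: G0=G2=1 G1=0(const) G2=NOT G0=NOT 1=0 -> 100
Step 4: G0=G2=0 G1=0(const) G2=NOT G0=NOT 1=0 -> 000
Step 5: G0=G2=0 G1=0(const) G2=NOT G0=NOT 0=1 -> 001
Step 6: G0=G2=1 G1=0(const) G2=NOT G0=NOT 0=1 -> 101

101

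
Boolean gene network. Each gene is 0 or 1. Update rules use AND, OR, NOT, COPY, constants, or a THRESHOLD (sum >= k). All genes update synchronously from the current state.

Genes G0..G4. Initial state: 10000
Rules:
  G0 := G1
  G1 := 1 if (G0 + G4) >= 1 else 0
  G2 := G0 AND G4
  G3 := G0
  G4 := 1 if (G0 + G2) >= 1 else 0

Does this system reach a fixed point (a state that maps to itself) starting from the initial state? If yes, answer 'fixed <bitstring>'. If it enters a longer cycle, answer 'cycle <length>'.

Answer: fixed 11111

Derivation:
Step 0: 10000
Step 1: G0=G1=0 G1=(1+0>=1)=1 G2=G0&G4=1&0=0 G3=G0=1 G4=(1+0>=1)=1 -> 01011
Step 2: G0=G1=1 G1=(0+1>=1)=1 G2=G0&G4=0&1=0 G3=G0=0 G4=(0+0>=1)=0 -> 11000
Step 3: G0=G1=1 G1=(1+0>=1)=1 G2=G0&G4=1&0=0 G3=G0=1 G4=(1+0>=1)=1 -> 11011
Step 4: G0=G1=1 G1=(1+1>=1)=1 G2=G0&G4=1&1=1 G3=G0=1 G4=(1+0>=1)=1 -> 11111
Step 5: G0=G1=1 G1=(1+1>=1)=1 G2=G0&G4=1&1=1 G3=G0=1 G4=(1+1>=1)=1 -> 11111
Fixed point reached at step 4: 11111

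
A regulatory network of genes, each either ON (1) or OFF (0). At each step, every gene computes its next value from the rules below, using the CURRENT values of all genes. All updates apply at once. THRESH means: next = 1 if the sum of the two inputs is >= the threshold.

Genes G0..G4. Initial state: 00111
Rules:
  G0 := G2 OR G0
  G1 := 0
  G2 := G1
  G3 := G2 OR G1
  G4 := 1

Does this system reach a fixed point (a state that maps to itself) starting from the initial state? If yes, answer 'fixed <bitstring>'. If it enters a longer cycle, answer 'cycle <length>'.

Step 0: 00111
Step 1: G0=G2|G0=1|0=1 G1=0(const) G2=G1=0 G3=G2|G1=1|0=1 G4=1(const) -> 10011
Step 2: G0=G2|G0=0|1=1 G1=0(const) G2=G1=0 G3=G2|G1=0|0=0 G4=1(const) -> 10001
Step 3: G0=G2|G0=0|1=1 G1=0(const) G2=G1=0 G3=G2|G1=0|0=0 G4=1(const) -> 10001
Fixed point reached at step 2: 10001

Answer: fixed 10001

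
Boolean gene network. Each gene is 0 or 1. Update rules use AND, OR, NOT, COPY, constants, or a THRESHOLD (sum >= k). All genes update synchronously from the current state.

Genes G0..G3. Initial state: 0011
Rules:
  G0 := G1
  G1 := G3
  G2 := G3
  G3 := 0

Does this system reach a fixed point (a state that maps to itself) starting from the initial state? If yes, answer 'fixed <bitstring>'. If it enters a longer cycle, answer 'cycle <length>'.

Step 0: 0011
Step 1: G0=G1=0 G1=G3=1 G2=G3=1 G3=0(const) -> 0110
Step 2: G0=G1=1 G1=G3=0 G2=G3=0 G3=0(const) -> 1000
Step 3: G0=G1=0 G1=G3=0 G2=G3=0 G3=0(const) -> 0000
Step 4: G0=G1=0 G1=G3=0 G2=G3=0 G3=0(const) -> 0000
Fixed point reached at step 3: 0000

Answer: fixed 0000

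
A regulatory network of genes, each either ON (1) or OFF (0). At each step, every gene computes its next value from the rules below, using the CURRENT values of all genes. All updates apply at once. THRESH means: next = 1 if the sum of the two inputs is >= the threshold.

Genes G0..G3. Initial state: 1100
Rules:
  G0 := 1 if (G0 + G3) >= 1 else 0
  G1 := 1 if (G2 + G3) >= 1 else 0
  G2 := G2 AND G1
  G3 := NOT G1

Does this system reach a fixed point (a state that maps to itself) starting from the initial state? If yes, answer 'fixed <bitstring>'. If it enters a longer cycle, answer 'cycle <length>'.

Step 0: 1100
Step 1: G0=(1+0>=1)=1 G1=(0+0>=1)=0 G2=G2&G1=0&1=0 G3=NOT G1=NOT 1=0 -> 1000
Step 2: G0=(1+0>=1)=1 G1=(0+0>=1)=0 G2=G2&G1=0&0=0 G3=NOT G1=NOT 0=1 -> 1001
Step 3: G0=(1+1>=1)=1 G1=(0+1>=1)=1 G2=G2&G1=0&0=0 G3=NOT G1=NOT 0=1 -> 1101
Step 4: G0=(1+1>=1)=1 G1=(0+1>=1)=1 G2=G2&G1=0&1=0 G3=NOT G1=NOT 1=0 -> 1100
Cycle of length 4 starting at step 0 -> no fixed point

Answer: cycle 4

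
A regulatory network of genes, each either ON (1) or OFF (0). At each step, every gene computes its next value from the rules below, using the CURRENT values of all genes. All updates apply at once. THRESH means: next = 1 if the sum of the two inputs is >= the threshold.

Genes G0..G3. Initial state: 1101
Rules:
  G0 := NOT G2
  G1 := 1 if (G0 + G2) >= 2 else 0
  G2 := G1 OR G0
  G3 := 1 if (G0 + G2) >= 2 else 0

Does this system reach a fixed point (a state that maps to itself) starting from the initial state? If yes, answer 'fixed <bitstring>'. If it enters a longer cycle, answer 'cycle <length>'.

Answer: cycle 5

Derivation:
Step 0: 1101
Step 1: G0=NOT G2=NOT 0=1 G1=(1+0>=2)=0 G2=G1|G0=1|1=1 G3=(1+0>=2)=0 -> 1010
Step 2: G0=NOT G2=NOT 1=0 G1=(1+1>=2)=1 G2=G1|G0=0|1=1 G3=(1+1>=2)=1 -> 0111
Step 3: G0=NOT G2=NOT 1=0 G1=(0+1>=2)=0 G2=G1|G0=1|0=1 G3=(0+1>=2)=0 -> 0010
Step 4: G0=NOT G2=NOT 1=0 G1=(0+1>=2)=0 G2=G1|G0=0|0=0 G3=(0+1>=2)=0 -> 0000
Step 5: G0=NOT G2=NOT 0=1 G1=(0+0>=2)=0 G2=G1|G0=0|0=0 G3=(0+0>=2)=0 -> 1000
Step 6: G0=NOT G2=NOT 0=1 G1=(1+0>=2)=0 G2=G1|G0=0|1=1 G3=(1+0>=2)=0 -> 1010
Cycle of length 5 starting at step 1 -> no fixed point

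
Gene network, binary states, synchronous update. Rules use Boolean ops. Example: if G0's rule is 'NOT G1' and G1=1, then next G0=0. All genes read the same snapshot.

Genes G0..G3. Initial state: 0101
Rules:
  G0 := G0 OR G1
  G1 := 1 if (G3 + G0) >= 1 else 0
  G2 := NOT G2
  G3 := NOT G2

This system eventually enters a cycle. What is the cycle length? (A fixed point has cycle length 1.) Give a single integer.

Step 0: 0101
Step 1: G0=G0|G1=0|1=1 G1=(1+0>=1)=1 G2=NOT G2=NOT 0=1 G3=NOT G2=NOT 0=1 -> 1111
Step 2: G0=G0|G1=1|1=1 G1=(1+1>=1)=1 G2=NOT G2=NOT 1=0 G3=NOT G2=NOT 1=0 -> 1100
Step 3: G0=G0|G1=1|1=1 G1=(0+1>=1)=1 G2=NOT G2=NOT 0=1 G3=NOT G2=NOT 0=1 -> 1111
State from step 3 equals state from step 1 -> cycle length 2

Answer: 2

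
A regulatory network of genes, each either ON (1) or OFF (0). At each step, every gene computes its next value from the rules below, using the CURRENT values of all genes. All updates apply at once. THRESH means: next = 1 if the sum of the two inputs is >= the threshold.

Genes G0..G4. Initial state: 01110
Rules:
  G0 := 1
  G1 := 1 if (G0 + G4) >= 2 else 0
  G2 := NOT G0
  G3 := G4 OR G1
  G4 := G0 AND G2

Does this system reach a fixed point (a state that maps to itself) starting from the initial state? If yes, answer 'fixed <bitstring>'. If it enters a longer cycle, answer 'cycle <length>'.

Answer: fixed 10000

Derivation:
Step 0: 01110
Step 1: G0=1(const) G1=(0+0>=2)=0 G2=NOT G0=NOT 0=1 G3=G4|G1=0|1=1 G4=G0&G2=0&1=0 -> 10110
Step 2: G0=1(const) G1=(1+0>=2)=0 G2=NOT G0=NOT 1=0 G3=G4|G1=0|0=0 G4=G0&G2=1&1=1 -> 10001
Step 3: G0=1(const) G1=(1+1>=2)=1 G2=NOT G0=NOT 1=0 G3=G4|G1=1|0=1 G4=G0&G2=1&0=0 -> 11010
Step 4: G0=1(const) G1=(1+0>=2)=0 G2=NOT G0=NOT 1=0 G3=G4|G1=0|1=1 G4=G0&G2=1&0=0 -> 10010
Step 5: G0=1(const) G1=(1+0>=2)=0 G2=NOT G0=NOT 1=0 G3=G4|G1=0|0=0 G4=G0&G2=1&0=0 -> 10000
Step 6: G0=1(const) G1=(1+0>=2)=0 G2=NOT G0=NOT 1=0 G3=G4|G1=0|0=0 G4=G0&G2=1&0=0 -> 10000
Fixed point reached at step 5: 10000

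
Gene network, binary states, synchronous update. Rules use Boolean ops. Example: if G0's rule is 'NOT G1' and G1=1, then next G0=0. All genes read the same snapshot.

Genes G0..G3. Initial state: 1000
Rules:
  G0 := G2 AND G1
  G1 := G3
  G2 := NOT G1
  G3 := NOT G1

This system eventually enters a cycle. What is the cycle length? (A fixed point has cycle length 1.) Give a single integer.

Step 0: 1000
Step 1: G0=G2&G1=0&0=0 G1=G3=0 G2=NOT G1=NOT 0=1 G3=NOT G1=NOT 0=1 -> 0011
Step 2: G0=G2&G1=1&0=0 G1=G3=1 G2=NOT G1=NOT 0=1 G3=NOT G1=NOT 0=1 -> 0111
Step 3: G0=G2&G1=1&1=1 G1=G3=1 G2=NOT G1=NOT 1=0 G3=NOT G1=NOT 1=0 -> 1100
Step 4: G0=G2&G1=0&1=0 G1=G3=0 G2=NOT G1=NOT 1=0 G3=NOT G1=NOT 1=0 -> 0000
Step 5: G0=G2&G1=0&0=0 G1=G3=0 G2=NOT G1=NOT 0=1 G3=NOT G1=NOT 0=1 -> 0011
State from step 5 equals state from step 1 -> cycle length 4

Answer: 4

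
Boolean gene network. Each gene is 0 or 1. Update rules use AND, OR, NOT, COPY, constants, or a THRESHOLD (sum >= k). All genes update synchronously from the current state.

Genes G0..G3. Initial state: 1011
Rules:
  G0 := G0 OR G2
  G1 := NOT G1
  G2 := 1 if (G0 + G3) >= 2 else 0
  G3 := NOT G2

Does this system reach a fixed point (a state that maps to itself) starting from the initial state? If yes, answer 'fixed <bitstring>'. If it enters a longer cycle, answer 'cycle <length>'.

Answer: cycle 4

Derivation:
Step 0: 1011
Step 1: G0=G0|G2=1|1=1 G1=NOT G1=NOT 0=1 G2=(1+1>=2)=1 G3=NOT G2=NOT 1=0 -> 1110
Step 2: G0=G0|G2=1|1=1 G1=NOT G1=NOT 1=0 G2=(1+0>=2)=0 G3=NOT G2=NOT 1=0 -> 1000
Step 3: G0=G0|G2=1|0=1 G1=NOT G1=NOT 0=1 G2=(1+0>=2)=0 G3=NOT G2=NOT 0=1 -> 1101
Step 4: G0=G0|G2=1|0=1 G1=NOT G1=NOT 1=0 G2=(1+1>=2)=1 G3=NOT G2=NOT 0=1 -> 1011
Cycle of length 4 starting at step 0 -> no fixed point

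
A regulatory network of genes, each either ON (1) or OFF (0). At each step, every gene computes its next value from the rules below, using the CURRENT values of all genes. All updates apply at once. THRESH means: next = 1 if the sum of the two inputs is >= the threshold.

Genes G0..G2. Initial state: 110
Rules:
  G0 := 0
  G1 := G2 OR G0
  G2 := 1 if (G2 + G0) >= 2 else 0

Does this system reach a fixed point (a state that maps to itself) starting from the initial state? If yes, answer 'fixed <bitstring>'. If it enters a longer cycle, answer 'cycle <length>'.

Answer: fixed 000

Derivation:
Step 0: 110
Step 1: G0=0(const) G1=G2|G0=0|1=1 G2=(0+1>=2)=0 -> 010
Step 2: G0=0(const) G1=G2|G0=0|0=0 G2=(0+0>=2)=0 -> 000
Step 3: G0=0(const) G1=G2|G0=0|0=0 G2=(0+0>=2)=0 -> 000
Fixed point reached at step 2: 000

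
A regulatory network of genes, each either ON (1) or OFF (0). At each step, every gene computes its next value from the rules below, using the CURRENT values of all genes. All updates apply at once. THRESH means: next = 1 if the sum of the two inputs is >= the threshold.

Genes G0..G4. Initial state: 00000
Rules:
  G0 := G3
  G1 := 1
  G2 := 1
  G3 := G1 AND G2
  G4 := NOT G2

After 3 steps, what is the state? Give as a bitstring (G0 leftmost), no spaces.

Step 1: G0=G3=0 G1=1(const) G2=1(const) G3=G1&G2=0&0=0 G4=NOT G2=NOT 0=1 -> 01101
Step 2: G0=G3=0 G1=1(const) G2=1(const) G3=G1&G2=1&1=1 G4=NOT G2=NOT 1=0 -> 01110
Step 3: G0=G3=1 G1=1(const) G2=1(const) G3=G1&G2=1&1=1 G4=NOT G2=NOT 1=0 -> 11110

11110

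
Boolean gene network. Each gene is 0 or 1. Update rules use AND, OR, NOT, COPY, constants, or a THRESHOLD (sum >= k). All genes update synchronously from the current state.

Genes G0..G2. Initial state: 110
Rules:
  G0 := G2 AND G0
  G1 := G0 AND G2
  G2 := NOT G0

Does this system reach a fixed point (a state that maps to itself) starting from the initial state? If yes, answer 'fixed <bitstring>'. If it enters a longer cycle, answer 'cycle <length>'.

Step 0: 110
Step 1: G0=G2&G0=0&1=0 G1=G0&G2=1&0=0 G2=NOT G0=NOT 1=0 -> 000
Step 2: G0=G2&G0=0&0=0 G1=G0&G2=0&0=0 G2=NOT G0=NOT 0=1 -> 001
Step 3: G0=G2&G0=1&0=0 G1=G0&G2=0&1=0 G2=NOT G0=NOT 0=1 -> 001
Fixed point reached at step 2: 001

Answer: fixed 001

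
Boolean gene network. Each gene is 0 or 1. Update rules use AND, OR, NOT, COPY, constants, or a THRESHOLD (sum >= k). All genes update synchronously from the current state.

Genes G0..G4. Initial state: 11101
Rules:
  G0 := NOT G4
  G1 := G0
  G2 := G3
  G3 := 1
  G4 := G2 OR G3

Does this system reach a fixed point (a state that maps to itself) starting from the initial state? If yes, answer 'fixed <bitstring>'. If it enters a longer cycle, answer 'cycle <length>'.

Answer: fixed 00111

Derivation:
Step 0: 11101
Step 1: G0=NOT G4=NOT 1=0 G1=G0=1 G2=G3=0 G3=1(const) G4=G2|G3=1|0=1 -> 01011
Step 2: G0=NOT G4=NOT 1=0 G1=G0=0 G2=G3=1 G3=1(const) G4=G2|G3=0|1=1 -> 00111
Step 3: G0=NOT G4=NOT 1=0 G1=G0=0 G2=G3=1 G3=1(const) G4=G2|G3=1|1=1 -> 00111
Fixed point reached at step 2: 00111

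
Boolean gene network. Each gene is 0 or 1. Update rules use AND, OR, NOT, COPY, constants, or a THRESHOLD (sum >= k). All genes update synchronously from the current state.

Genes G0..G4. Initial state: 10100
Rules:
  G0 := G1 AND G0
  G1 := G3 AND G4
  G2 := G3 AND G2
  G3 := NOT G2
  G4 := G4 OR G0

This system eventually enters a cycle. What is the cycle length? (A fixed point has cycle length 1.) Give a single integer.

Answer: 1

Derivation:
Step 0: 10100
Step 1: G0=G1&G0=0&1=0 G1=G3&G4=0&0=0 G2=G3&G2=0&1=0 G3=NOT G2=NOT 1=0 G4=G4|G0=0|1=1 -> 00001
Step 2: G0=G1&G0=0&0=0 G1=G3&G4=0&1=0 G2=G3&G2=0&0=0 G3=NOT G2=NOT 0=1 G4=G4|G0=1|0=1 -> 00011
Step 3: G0=G1&G0=0&0=0 G1=G3&G4=1&1=1 G2=G3&G2=1&0=0 G3=NOT G2=NOT 0=1 G4=G4|G0=1|0=1 -> 01011
Step 4: G0=G1&G0=1&0=0 G1=G3&G4=1&1=1 G2=G3&G2=1&0=0 G3=NOT G2=NOT 0=1 G4=G4|G0=1|0=1 -> 01011
State from step 4 equals state from step 3 -> cycle length 1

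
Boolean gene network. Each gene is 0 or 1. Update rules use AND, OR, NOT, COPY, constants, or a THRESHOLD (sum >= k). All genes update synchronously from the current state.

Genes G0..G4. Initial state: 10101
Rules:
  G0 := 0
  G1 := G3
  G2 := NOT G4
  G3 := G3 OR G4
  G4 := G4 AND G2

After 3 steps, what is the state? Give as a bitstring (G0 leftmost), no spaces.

Step 1: G0=0(const) G1=G3=0 G2=NOT G4=NOT 1=0 G3=G3|G4=0|1=1 G4=G4&G2=1&1=1 -> 00011
Step 2: G0=0(const) G1=G3=1 G2=NOT G4=NOT 1=0 G3=G3|G4=1|1=1 G4=G4&G2=1&0=0 -> 01010
Step 3: G0=0(const) G1=G3=1 G2=NOT G4=NOT 0=1 G3=G3|G4=1|0=1 G4=G4&G2=0&0=0 -> 01110

01110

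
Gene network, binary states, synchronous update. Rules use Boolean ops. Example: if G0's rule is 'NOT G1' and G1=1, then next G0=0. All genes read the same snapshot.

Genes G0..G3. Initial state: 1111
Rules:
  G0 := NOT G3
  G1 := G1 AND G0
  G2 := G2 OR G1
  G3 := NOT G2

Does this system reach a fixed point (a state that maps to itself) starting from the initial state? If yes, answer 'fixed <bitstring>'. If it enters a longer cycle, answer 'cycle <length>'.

Step 0: 1111
Step 1: G0=NOT G3=NOT 1=0 G1=G1&G0=1&1=1 G2=G2|G1=1|1=1 G3=NOT G2=NOT 1=0 -> 0110
Step 2: G0=NOT G3=NOT 0=1 G1=G1&G0=1&0=0 G2=G2|G1=1|1=1 G3=NOT G2=NOT 1=0 -> 1010
Step 3: G0=NOT G3=NOT 0=1 G1=G1&G0=0&1=0 G2=G2|G1=1|0=1 G3=NOT G2=NOT 1=0 -> 1010
Fixed point reached at step 2: 1010

Answer: fixed 1010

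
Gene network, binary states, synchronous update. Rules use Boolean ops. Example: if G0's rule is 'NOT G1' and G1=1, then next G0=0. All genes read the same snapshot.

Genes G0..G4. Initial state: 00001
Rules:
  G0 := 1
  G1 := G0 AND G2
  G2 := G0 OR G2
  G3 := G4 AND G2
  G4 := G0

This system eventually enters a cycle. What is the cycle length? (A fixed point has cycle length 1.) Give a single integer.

Step 0: 00001
Step 1: G0=1(const) G1=G0&G2=0&0=0 G2=G0|G2=0|0=0 G3=G4&G2=1&0=0 G4=G0=0 -> 10000
Step 2: G0=1(const) G1=G0&G2=1&0=0 G2=G0|G2=1|0=1 G3=G4&G2=0&0=0 G4=G0=1 -> 10101
Step 3: G0=1(const) G1=G0&G2=1&1=1 G2=G0|G2=1|1=1 G3=G4&G2=1&1=1 G4=G0=1 -> 11111
Step 4: G0=1(const) G1=G0&G2=1&1=1 G2=G0|G2=1|1=1 G3=G4&G2=1&1=1 G4=G0=1 -> 11111
State from step 4 equals state from step 3 -> cycle length 1

Answer: 1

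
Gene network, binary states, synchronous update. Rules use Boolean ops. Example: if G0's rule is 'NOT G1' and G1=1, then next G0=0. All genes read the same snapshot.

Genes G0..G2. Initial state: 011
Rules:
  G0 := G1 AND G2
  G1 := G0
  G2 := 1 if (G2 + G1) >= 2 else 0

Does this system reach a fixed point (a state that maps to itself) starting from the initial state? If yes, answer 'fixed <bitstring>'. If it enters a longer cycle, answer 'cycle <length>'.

Answer: fixed 000

Derivation:
Step 0: 011
Step 1: G0=G1&G2=1&1=1 G1=G0=0 G2=(1+1>=2)=1 -> 101
Step 2: G0=G1&G2=0&1=0 G1=G0=1 G2=(1+0>=2)=0 -> 010
Step 3: G0=G1&G2=1&0=0 G1=G0=0 G2=(0+1>=2)=0 -> 000
Step 4: G0=G1&G2=0&0=0 G1=G0=0 G2=(0+0>=2)=0 -> 000
Fixed point reached at step 3: 000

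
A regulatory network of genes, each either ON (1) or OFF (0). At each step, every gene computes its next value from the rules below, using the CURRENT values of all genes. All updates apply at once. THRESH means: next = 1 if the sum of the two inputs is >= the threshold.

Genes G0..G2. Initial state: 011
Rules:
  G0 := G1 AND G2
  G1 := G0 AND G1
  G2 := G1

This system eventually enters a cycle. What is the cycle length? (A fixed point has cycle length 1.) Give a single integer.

Answer: 1

Derivation:
Step 0: 011
Step 1: G0=G1&G2=1&1=1 G1=G0&G1=0&1=0 G2=G1=1 -> 101
Step 2: G0=G1&G2=0&1=0 G1=G0&G1=1&0=0 G2=G1=0 -> 000
Step 3: G0=G1&G2=0&0=0 G1=G0&G1=0&0=0 G2=G1=0 -> 000
State from step 3 equals state from step 2 -> cycle length 1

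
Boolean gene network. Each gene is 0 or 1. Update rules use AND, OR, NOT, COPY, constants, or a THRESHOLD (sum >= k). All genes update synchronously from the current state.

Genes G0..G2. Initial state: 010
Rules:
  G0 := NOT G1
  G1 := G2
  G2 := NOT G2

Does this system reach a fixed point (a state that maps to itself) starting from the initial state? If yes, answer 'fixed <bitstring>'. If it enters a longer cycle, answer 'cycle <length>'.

Step 0: 010
Step 1: G0=NOT G1=NOT 1=0 G1=G2=0 G2=NOT G2=NOT 0=1 -> 001
Step 2: G0=NOT G1=NOT 0=1 G1=G2=1 G2=NOT G2=NOT 1=0 -> 110
Step 3: G0=NOT G1=NOT 1=0 G1=G2=0 G2=NOT G2=NOT 0=1 -> 001
Cycle of length 2 starting at step 1 -> no fixed point

Answer: cycle 2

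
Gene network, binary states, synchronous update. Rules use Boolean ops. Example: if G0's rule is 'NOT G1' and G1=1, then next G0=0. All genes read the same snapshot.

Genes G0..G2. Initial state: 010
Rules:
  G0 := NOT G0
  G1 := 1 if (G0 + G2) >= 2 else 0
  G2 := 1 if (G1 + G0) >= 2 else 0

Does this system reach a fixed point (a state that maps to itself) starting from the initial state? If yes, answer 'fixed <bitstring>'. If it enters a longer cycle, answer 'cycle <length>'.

Answer: cycle 2

Derivation:
Step 0: 010
Step 1: G0=NOT G0=NOT 0=1 G1=(0+0>=2)=0 G2=(1+0>=2)=0 -> 100
Step 2: G0=NOT G0=NOT 1=0 G1=(1+0>=2)=0 G2=(0+1>=2)=0 -> 000
Step 3: G0=NOT G0=NOT 0=1 G1=(0+0>=2)=0 G2=(0+0>=2)=0 -> 100
Cycle of length 2 starting at step 1 -> no fixed point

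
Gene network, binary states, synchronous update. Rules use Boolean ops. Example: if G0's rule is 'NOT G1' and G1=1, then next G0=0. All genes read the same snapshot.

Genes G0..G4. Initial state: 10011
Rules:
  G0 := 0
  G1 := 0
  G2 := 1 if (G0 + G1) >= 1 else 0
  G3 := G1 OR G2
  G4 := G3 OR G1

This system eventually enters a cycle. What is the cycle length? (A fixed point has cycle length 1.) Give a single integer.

Step 0: 10011
Step 1: G0=0(const) G1=0(const) G2=(1+0>=1)=1 G3=G1|G2=0|0=0 G4=G3|G1=1|0=1 -> 00101
Step 2: G0=0(const) G1=0(const) G2=(0+0>=1)=0 G3=G1|G2=0|1=1 G4=G3|G1=0|0=0 -> 00010
Step 3: G0=0(const) G1=0(const) G2=(0+0>=1)=0 G3=G1|G2=0|0=0 G4=G3|G1=1|0=1 -> 00001
Step 4: G0=0(const) G1=0(const) G2=(0+0>=1)=0 G3=G1|G2=0|0=0 G4=G3|G1=0|0=0 -> 00000
Step 5: G0=0(const) G1=0(const) G2=(0+0>=1)=0 G3=G1|G2=0|0=0 G4=G3|G1=0|0=0 -> 00000
State from step 5 equals state from step 4 -> cycle length 1

Answer: 1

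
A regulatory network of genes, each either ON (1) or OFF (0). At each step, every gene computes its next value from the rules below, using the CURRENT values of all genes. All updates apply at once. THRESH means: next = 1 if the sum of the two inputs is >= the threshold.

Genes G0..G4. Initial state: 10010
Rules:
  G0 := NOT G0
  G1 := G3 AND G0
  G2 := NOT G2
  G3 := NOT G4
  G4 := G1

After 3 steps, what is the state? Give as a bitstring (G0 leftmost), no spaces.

Step 1: G0=NOT G0=NOT 1=0 G1=G3&G0=1&1=1 G2=NOT G2=NOT 0=1 G3=NOT G4=NOT 0=1 G4=G1=0 -> 01110
Step 2: G0=NOT G0=NOT 0=1 G1=G3&G0=1&0=0 G2=NOT G2=NOT 1=0 G3=NOT G4=NOT 0=1 G4=G1=1 -> 10011
Step 3: G0=NOT G0=NOT 1=0 G1=G3&G0=1&1=1 G2=NOT G2=NOT 0=1 G3=NOT G4=NOT 1=0 G4=G1=0 -> 01100

01100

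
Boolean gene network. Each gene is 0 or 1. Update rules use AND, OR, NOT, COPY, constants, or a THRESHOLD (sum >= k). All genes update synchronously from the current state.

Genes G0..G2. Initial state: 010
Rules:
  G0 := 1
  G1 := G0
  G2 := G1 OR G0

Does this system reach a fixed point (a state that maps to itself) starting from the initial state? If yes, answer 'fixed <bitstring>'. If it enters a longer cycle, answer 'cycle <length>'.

Answer: fixed 111

Derivation:
Step 0: 010
Step 1: G0=1(const) G1=G0=0 G2=G1|G0=1|0=1 -> 101
Step 2: G0=1(const) G1=G0=1 G2=G1|G0=0|1=1 -> 111
Step 3: G0=1(const) G1=G0=1 G2=G1|G0=1|1=1 -> 111
Fixed point reached at step 2: 111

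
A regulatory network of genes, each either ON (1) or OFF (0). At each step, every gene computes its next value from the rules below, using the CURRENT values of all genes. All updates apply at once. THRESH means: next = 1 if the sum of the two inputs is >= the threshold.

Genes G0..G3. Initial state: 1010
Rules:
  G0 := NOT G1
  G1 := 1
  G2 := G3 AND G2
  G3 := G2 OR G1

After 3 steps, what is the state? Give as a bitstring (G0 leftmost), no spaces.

Step 1: G0=NOT G1=NOT 0=1 G1=1(const) G2=G3&G2=0&1=0 G3=G2|G1=1|0=1 -> 1101
Step 2: G0=NOT G1=NOT 1=0 G1=1(const) G2=G3&G2=1&0=0 G3=G2|G1=0|1=1 -> 0101
Step 3: G0=NOT G1=NOT 1=0 G1=1(const) G2=G3&G2=1&0=0 G3=G2|G1=0|1=1 -> 0101

0101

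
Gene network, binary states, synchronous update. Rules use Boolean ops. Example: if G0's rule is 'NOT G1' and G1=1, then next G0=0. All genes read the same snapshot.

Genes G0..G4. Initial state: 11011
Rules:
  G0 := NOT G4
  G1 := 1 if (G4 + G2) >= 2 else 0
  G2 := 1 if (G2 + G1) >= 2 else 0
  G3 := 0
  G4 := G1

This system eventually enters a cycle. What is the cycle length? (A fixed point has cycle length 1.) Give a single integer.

Step 0: 11011
Step 1: G0=NOT G4=NOT 1=0 G1=(1+0>=2)=0 G2=(0+1>=2)=0 G3=0(const) G4=G1=1 -> 00001
Step 2: G0=NOT G4=NOT 1=0 G1=(1+0>=2)=0 G2=(0+0>=2)=0 G3=0(const) G4=G1=0 -> 00000
Step 3: G0=NOT G4=NOT 0=1 G1=(0+0>=2)=0 G2=(0+0>=2)=0 G3=0(const) G4=G1=0 -> 10000
Step 4: G0=NOT G4=NOT 0=1 G1=(0+0>=2)=0 G2=(0+0>=2)=0 G3=0(const) G4=G1=0 -> 10000
State from step 4 equals state from step 3 -> cycle length 1

Answer: 1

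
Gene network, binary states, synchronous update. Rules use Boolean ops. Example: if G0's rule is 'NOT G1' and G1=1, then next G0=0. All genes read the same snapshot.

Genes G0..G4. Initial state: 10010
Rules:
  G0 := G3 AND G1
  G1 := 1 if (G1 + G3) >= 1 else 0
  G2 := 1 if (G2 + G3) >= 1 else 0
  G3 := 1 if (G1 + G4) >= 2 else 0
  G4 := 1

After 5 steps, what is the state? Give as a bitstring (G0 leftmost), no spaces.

Step 1: G0=G3&G1=1&0=0 G1=(0+1>=1)=1 G2=(0+1>=1)=1 G3=(0+0>=2)=0 G4=1(const) -> 01101
Step 2: G0=G3&G1=0&1=0 G1=(1+0>=1)=1 G2=(1+0>=1)=1 G3=(1+1>=2)=1 G4=1(const) -> 01111
Step 3: G0=G3&G1=1&1=1 G1=(1+1>=1)=1 G2=(1+1>=1)=1 G3=(1+1>=2)=1 G4=1(const) -> 11111
Step 4: G0=G3&G1=1&1=1 G1=(1+1>=1)=1 G2=(1+1>=1)=1 G3=(1+1>=2)=1 G4=1(const) -> 11111
Step 5: G0=G3&G1=1&1=1 G1=(1+1>=1)=1 G2=(1+1>=1)=1 G3=(1+1>=2)=1 G4=1(const) -> 11111

11111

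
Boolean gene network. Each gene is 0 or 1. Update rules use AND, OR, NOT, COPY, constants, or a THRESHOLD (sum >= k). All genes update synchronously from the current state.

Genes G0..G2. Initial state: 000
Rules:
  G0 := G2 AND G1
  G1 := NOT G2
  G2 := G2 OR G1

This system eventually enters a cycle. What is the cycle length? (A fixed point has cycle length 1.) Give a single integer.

Step 0: 000
Step 1: G0=G2&G1=0&0=0 G1=NOT G2=NOT 0=1 G2=G2|G1=0|0=0 -> 010
Step 2: G0=G2&G1=0&1=0 G1=NOT G2=NOT 0=1 G2=G2|G1=0|1=1 -> 011
Step 3: G0=G2&G1=1&1=1 G1=NOT G2=NOT 1=0 G2=G2|G1=1|1=1 -> 101
Step 4: G0=G2&G1=1&0=0 G1=NOT G2=NOT 1=0 G2=G2|G1=1|0=1 -> 001
Step 5: G0=G2&G1=1&0=0 G1=NOT G2=NOT 1=0 G2=G2|G1=1|0=1 -> 001
State from step 5 equals state from step 4 -> cycle length 1

Answer: 1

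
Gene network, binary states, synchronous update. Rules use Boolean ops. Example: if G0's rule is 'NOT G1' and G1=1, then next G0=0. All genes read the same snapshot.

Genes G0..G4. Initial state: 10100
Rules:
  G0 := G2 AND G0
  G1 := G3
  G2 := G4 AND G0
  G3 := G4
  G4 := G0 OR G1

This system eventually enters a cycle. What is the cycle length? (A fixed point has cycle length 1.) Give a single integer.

Step 0: 10100
Step 1: G0=G2&G0=1&1=1 G1=G3=0 G2=G4&G0=0&1=0 G3=G4=0 G4=G0|G1=1|0=1 -> 10001
Step 2: G0=G2&G0=0&1=0 G1=G3=0 G2=G4&G0=1&1=1 G3=G4=1 G4=G0|G1=1|0=1 -> 00111
Step 3: G0=G2&G0=1&0=0 G1=G3=1 G2=G4&G0=1&0=0 G3=G4=1 G4=G0|G1=0|0=0 -> 01010
Step 4: G0=G2&G0=0&0=0 G1=G3=1 G2=G4&G0=0&0=0 G3=G4=0 G4=G0|G1=0|1=1 -> 01001
Step 5: G0=G2&G0=0&0=0 G1=G3=0 G2=G4&G0=1&0=0 G3=G4=1 G4=G0|G1=0|1=1 -> 00011
Step 6: G0=G2&G0=0&0=0 G1=G3=1 G2=G4&G0=1&0=0 G3=G4=1 G4=G0|G1=0|0=0 -> 01010
State from step 6 equals state from step 3 -> cycle length 3

Answer: 3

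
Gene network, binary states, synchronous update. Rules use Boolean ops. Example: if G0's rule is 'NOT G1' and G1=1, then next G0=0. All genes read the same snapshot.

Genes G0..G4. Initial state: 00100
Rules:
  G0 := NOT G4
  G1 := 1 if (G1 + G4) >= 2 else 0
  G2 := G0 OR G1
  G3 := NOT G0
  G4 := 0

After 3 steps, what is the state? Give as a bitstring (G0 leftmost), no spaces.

Step 1: G0=NOT G4=NOT 0=1 G1=(0+0>=2)=0 G2=G0|G1=0|0=0 G3=NOT G0=NOT 0=1 G4=0(const) -> 10010
Step 2: G0=NOT G4=NOT 0=1 G1=(0+0>=2)=0 G2=G0|G1=1|0=1 G3=NOT G0=NOT 1=0 G4=0(const) -> 10100
Step 3: G0=NOT G4=NOT 0=1 G1=(0+0>=2)=0 G2=G0|G1=1|0=1 G3=NOT G0=NOT 1=0 G4=0(const) -> 10100

10100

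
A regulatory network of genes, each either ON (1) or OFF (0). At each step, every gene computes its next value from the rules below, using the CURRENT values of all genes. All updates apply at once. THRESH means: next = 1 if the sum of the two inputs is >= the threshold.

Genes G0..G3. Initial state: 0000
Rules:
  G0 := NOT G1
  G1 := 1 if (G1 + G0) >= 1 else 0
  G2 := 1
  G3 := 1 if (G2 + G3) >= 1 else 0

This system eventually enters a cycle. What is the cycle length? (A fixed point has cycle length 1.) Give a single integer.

Answer: 1

Derivation:
Step 0: 0000
Step 1: G0=NOT G1=NOT 0=1 G1=(0+0>=1)=0 G2=1(const) G3=(0+0>=1)=0 -> 1010
Step 2: G0=NOT G1=NOT 0=1 G1=(0+1>=1)=1 G2=1(const) G3=(1+0>=1)=1 -> 1111
Step 3: G0=NOT G1=NOT 1=0 G1=(1+1>=1)=1 G2=1(const) G3=(1+1>=1)=1 -> 0111
Step 4: G0=NOT G1=NOT 1=0 G1=(1+0>=1)=1 G2=1(const) G3=(1+1>=1)=1 -> 0111
State from step 4 equals state from step 3 -> cycle length 1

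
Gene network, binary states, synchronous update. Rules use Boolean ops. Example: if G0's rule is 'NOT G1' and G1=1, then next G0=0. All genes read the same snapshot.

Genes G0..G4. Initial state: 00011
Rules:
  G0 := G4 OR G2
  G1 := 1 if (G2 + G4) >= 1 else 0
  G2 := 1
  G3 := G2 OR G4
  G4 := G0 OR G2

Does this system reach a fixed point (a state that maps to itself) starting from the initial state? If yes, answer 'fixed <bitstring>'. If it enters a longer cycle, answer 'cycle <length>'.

Answer: fixed 11111

Derivation:
Step 0: 00011
Step 1: G0=G4|G2=1|0=1 G1=(0+1>=1)=1 G2=1(const) G3=G2|G4=0|1=1 G4=G0|G2=0|0=0 -> 11110
Step 2: G0=G4|G2=0|1=1 G1=(1+0>=1)=1 G2=1(const) G3=G2|G4=1|0=1 G4=G0|G2=1|1=1 -> 11111
Step 3: G0=G4|G2=1|1=1 G1=(1+1>=1)=1 G2=1(const) G3=G2|G4=1|1=1 G4=G0|G2=1|1=1 -> 11111
Fixed point reached at step 2: 11111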